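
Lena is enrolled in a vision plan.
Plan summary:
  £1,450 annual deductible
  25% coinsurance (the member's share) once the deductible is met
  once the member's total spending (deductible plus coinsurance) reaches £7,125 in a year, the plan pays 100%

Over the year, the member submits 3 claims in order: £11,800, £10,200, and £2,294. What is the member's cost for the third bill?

Bill 1, £11,800: deductible takes £1,450, £10,350 remains; 25% of £10,350 = £2,587.50. Cost to member: £4,037.50. OOP to date £4,037.50.
Bill 2, £10,200: deductible met; 25% of £10,200 = £2,550. Cost to member: £2,550. OOP to date £6,587.50.
Bill 3, £2,294: 25% coinsurance on £2,294 = £573.50. That would push OOP to £7,161, over the £7,125 cap, so member pays £7,125 − £6,587.50 = £537.50.

£537.50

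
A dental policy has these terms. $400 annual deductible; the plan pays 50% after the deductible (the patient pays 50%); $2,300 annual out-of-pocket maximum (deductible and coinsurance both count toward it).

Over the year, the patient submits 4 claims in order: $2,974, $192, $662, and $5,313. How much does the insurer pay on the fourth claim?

Bill 1, $2,974: $400 to deductible, leaving $2,574; patient's 50% is $1,287. Cost to patient: $1,687. OOP to date $1,687. Insurer: $2,974 − $1,687 = $1,287.
Bill 2, $192: deductible met; 50% of $192 = $96. Patient pays $96; OOP now $1,783. Insurer: $192 − $96 = $96.
Bill 3, $662: 50% coinsurance on $662 = $331. Cost to patient: $331. OOP to date $2,114. Plan pays $662 − $331 = $331.
Bill 4, $5,313: deductible met; 50% of $5,313 = $2,656.50. OOP would hit $4,770.50 > $2,300, so the cap limits the patient to $2,300 − $2,114 = $186. Plan pays $5,313 − $186 = $5,127.

$5,127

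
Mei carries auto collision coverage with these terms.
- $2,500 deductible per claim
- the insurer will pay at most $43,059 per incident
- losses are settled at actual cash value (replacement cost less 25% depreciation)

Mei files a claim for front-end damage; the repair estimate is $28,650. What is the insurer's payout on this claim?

$18,987.50

Actual cash value after 25% depreciation: $28,650 × 75% = $21,487.50.
Less the $2,500 deductible: $21,487.50 − $2,500 = $18,987.50.
$18,987.50 is within the $43,059 limit, so the insurer pays $18,987.50.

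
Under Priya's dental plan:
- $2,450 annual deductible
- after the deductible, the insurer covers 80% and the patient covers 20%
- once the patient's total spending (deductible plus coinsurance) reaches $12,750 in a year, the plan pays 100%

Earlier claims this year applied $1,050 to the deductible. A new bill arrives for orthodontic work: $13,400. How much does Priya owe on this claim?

$1,050 of the $2,450 deductible is already met, leaving $1,400.
The remaining $12,000 (= $13,400 − $1,400) moves to coinsurance.
Coinsurance: $12,000 × 20% = $2,400.
So the patient owes $1,400 + $2,400 = $3,800 before any cap.
Cumulative spending $1,050 + $3,800 = $4,850 stays under the $12,750 maximum.

$3,800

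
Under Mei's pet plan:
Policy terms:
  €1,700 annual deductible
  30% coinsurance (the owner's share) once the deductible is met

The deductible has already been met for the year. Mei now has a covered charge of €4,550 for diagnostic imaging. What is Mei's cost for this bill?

With the deductible met, the entire €4,550 is subject to coinsurance.
30% of €4,550 = €1,365 falls to the owner.

€1,365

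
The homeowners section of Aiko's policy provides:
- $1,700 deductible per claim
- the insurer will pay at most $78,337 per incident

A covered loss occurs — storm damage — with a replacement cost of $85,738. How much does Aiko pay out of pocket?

$7,401

After the deductible, $85,738 − $1,700 = $84,038 remains.
$84,038 exceeds the $78,337 limit, so the insurer pays the limit: $78,337.
The homeowner bears the rest of the original loss: $85,738 − $78,337 = $7,401.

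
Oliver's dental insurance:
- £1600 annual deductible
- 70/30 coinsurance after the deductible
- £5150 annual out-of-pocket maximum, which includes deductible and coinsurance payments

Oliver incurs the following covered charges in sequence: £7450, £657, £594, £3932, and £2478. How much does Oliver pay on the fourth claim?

£1179.60

Claim 1 (£7450): £1600 finishes the deductible; £5850 goes to coinsurance; coinsurance £5850 × 30% = £1755. Cost to patient: £3355. OOP to date £3355.
Claim 2 (£657): deductible already satisfied, so patient's share is 30% × £657 = £197.10. Patient owes £197.10 (running OOP £3552.10).
Claim 3 (£594): deductible already satisfied, so patient's share is 30% × £594 = £178.20. Cost to patient: £178.20. OOP to date £3730.30.
Claim 4 (£3932): deductible met; 30% of £3932 = £1179.60. Cost to patient: £1179.60. OOP to date £4909.90.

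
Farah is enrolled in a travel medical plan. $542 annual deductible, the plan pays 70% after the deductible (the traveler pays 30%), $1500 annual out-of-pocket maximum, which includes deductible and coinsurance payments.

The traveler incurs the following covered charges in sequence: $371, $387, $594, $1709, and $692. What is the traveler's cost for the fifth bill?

$202.30

Claim 1 ($371): entire amount goes to the deductible. Traveler pays $371; OOP now $371.
Claim 2 ($387): deductible takes $171, $216 remains; coinsurance $216 × 30% = $64.80. Traveler pays $235.80; OOP now $606.80.
Claim 3 ($594): deductible met; 30% of $594 = $178.20. Traveler pays $178.20; OOP now $785.
Claim 4 ($1709): deductible already satisfied, so traveler's share is 30% × $1709 = $512.70. Cost to traveler: $512.70. OOP to date $1297.70.
Claim 5 ($692): deductible already satisfied, so traveler's share is 30% × $692 = $207.60. Adding that to $1297.70 gives $1505.30, past the $1500 cap; traveler pays only $1500 − $1297.70 = $202.30.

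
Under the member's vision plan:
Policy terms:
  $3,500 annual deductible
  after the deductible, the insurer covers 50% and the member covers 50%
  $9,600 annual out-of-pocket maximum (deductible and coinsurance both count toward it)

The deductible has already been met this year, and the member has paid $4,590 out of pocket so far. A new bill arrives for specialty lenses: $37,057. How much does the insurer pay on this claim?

With the deductible met, the entire $37,057 is subject to coinsurance.
Coinsurance: $37,057 × 50% = $18,528.50.
Adding $18,528.50 to the $4,590 already spent would give $23,118.50, which exceeds the $9,600 cap; the member pays just $9,600 − $4,590 = $5,010.
The insurer covers the remainder: $37,057 − $5,010 = $32,047.

$32,047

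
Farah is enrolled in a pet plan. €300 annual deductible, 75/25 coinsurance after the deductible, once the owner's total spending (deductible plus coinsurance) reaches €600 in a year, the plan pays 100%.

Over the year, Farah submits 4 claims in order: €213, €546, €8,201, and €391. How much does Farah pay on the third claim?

#1 (€213): fully absorbed by the deductible. Owner pays €213; OOP now €213.
#2 (€546): €87 finishes the deductible; €459 goes to coinsurance; owner's 25% is €114.75. Owner owes €201.75 (running OOP €414.75).
#3 (€8,201): deductible already satisfied, so owner's share is 25% × €8,201 = €2,050.25. OOP would hit €2,465 > €600, so the cap limits the owner to €600 − €414.75 = €185.25.

€185.25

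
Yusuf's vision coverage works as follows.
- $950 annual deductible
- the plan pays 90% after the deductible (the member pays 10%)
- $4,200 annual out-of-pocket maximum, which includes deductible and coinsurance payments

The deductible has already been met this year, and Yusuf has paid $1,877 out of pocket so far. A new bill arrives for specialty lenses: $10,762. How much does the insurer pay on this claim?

The deductible is already satisfied, so the full bill goes to coinsurance.
10% of $10,762 = $1,076.20 falls to the member.
Cumulative spending $1,877 + $1,076.20 = $2,953.20 stays under the $4,200 maximum.
The plan picks up $10,762 − $1,076.20 = $9,685.80.

$9,685.80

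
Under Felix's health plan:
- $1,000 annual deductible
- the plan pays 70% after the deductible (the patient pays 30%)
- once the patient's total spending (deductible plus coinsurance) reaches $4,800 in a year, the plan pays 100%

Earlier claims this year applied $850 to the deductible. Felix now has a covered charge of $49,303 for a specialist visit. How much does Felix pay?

$3,950

$850 of the $1,000 deductible is already met, leaving $150.
The remaining $49,153 (= $49,303 − $150) moves to coinsurance.
30% of $49,153 = $14,745.90 falls to the patient.
So the patient owes $150 + $14,745.90 = $14,895.90 before any cap.
Adding $14,895.90 to the $850 already spent would give $15,745.90, which exceeds the $4,800 cap; the patient pays just $4,800 − $850 = $3,950.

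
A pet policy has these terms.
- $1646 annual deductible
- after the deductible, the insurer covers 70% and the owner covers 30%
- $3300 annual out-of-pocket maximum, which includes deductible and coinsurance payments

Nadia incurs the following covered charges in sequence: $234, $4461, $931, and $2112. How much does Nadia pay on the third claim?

Claim 1 — $234: entire amount goes to the deductible. Owner owes $234 (running OOP $234).
Claim 2 — $4461: $1412 finishes the deductible; $3049 goes to coinsurance; 30% of $3049 = $914.70. Owner pays $2326.70; OOP now $2560.70.
Claim 3 — $931: 30% coinsurance on $931 = $279.30. Owner owes $279.30 (running OOP $2840).

$279.30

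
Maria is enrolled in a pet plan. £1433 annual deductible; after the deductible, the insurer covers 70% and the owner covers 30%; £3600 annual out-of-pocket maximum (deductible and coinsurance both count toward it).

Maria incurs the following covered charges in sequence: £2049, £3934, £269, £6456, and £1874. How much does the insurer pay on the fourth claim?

£5734.70

Claim 1 (£2049): £1433 finishes the deductible; £616 goes to coinsurance; coinsurance £616 × 30% = £184.80. Cost to owner: £1617.80. OOP to date £1617.80. Insurer: £2049 − £1617.80 = £431.20.
Claim 2 (£3934): deductible met; 30% of £3934 = £1180.20. Cost to owner: £1180.20. OOP to date £2798. Insurer: £3934 − £1180.20 = £2753.80.
Claim 3 (£269): 30% coinsurance on £269 = £80.70. Cost to owner: £80.70. OOP to date £2878.70. Plan pays £269 − £80.70 = £188.30.
Claim 4 (£6456): deductible already satisfied, so owner's share is 30% × £6456 = £1936.80. That would push OOP to £4815.50, over the £3600 cap, so owner pays £3600 − £2878.70 = £721.30. Plan pays £6456 − £721.30 = £5734.70.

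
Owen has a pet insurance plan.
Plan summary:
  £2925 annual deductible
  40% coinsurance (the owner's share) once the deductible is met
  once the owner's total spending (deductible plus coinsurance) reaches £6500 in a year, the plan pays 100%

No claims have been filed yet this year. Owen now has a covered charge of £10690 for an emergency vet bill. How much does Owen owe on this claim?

£6031

Nothing has been paid toward the £2925 deductible, so the first £2925 of this charge is applied there.
The remaining £7765 (= £10690 − £2925) moves to coinsurance.
Owner's 40% share of £7765 is £3106.
That puts the owner's cost at £2925 + £3106 = £6031 before any cap.
Total out-of-pocket so far would be £0 + £6031 = £6031, below the £6500 cap — no reduction.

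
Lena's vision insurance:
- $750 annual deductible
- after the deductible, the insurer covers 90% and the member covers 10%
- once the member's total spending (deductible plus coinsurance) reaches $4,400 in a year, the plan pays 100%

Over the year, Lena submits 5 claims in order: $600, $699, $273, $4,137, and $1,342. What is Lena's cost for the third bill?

$27.30

Bill 1, $600: entire amount goes to the deductible. Member owes $600 (running OOP $600).
Bill 2, $699: $150 to deductible, leaving $549; 10% of $549 = $54.90. Member pays $204.90; OOP now $804.90.
Bill 3, $273: deductible already satisfied, so member's share is 10% × $273 = $27.30. Member owes $27.30 (running OOP $832.20).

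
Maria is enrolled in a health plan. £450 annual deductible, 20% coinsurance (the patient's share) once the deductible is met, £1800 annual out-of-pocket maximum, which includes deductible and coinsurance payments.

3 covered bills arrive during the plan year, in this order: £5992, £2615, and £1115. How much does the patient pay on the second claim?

£241.60

Claim 1 (£5992): £450 to deductible, leaving £5542; 20% of £5542 = £1108.40. Patient pays £1558.40; OOP now £1558.40.
Claim 2 (£2615): deductible met; 20% of £2615 = £523. Adding that to £1558.40 gives £2081.40, past the £1800 cap; patient pays only £1800 − £1558.40 = £241.60.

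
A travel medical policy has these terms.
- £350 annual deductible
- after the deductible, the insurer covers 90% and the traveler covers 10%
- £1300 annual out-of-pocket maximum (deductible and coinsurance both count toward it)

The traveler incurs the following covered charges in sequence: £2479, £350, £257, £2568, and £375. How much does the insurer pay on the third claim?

£231.30

#1 (£2479): £350 finishes the deductible; £2129 goes to coinsurance; coinsurance £2129 × 10% = £212.90. Traveler owes £562.90 (running OOP £562.90). Insurer: £2479 − £562.90 = £1916.10.
#2 (£350): deductible met; 10% of £350 = £35. Traveler owes £35 (running OOP £597.90). Insurer: £350 − £35 = £315.
#3 (£257): deductible already satisfied, so traveler's share is 10% × £257 = £25.70. Traveler pays £25.70; OOP now £623.60. Plan pays £257 − £25.70 = £231.30.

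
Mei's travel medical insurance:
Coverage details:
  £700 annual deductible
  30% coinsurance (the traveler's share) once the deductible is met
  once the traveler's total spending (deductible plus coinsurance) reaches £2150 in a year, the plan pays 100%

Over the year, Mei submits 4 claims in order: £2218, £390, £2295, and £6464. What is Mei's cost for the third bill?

Bill 1, £2218: deductible takes £700, £1518 remains; 30% of £1518 = £455.40. Cost to traveler: £1155.40. OOP to date £1155.40.
Bill 2, £390: deductible met; 30% of £390 = £117. Cost to traveler: £117. OOP to date £1272.40.
Bill 3, £2295: deductible met; 30% of £2295 = £688.50. Traveler owes £688.50 (running OOP £1960.90).

£688.50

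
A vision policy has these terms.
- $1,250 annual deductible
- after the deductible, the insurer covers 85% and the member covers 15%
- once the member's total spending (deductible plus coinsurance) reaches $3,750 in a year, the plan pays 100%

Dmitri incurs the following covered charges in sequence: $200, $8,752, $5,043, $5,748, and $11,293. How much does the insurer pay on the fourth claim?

$5,159.75

Claim 1 — $200: entire amount goes to the deductible. Member owes $200 (running OOP $200). Insurer: $200 − $200 = $0.
Claim 2 — $8,752: deductible takes $1,050, $7,702 remains; member's 15% is $1,155.30. Member owes $2,205.30 (running OOP $2,405.30). Insurer: $8,752 − $2,205.30 = $6,546.70.
Claim 3 — $5,043: 15% coinsurance on $5,043 = $756.45. Member pays $756.45; OOP now $3,161.75. Insurer: $5,043 − $756.45 = $4,286.55.
Claim 4 — $5,748: deductible already satisfied, so member's share is 15% × $5,748 = $862.20. That would push OOP to $4,023.95, over the $3,750 cap, so member pays $3,750 − $3,161.75 = $588.25. Insurer: $5,748 − $588.25 = $5,159.75.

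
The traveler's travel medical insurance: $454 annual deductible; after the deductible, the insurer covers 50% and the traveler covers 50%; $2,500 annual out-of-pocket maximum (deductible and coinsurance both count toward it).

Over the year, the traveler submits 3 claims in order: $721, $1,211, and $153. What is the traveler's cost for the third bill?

$76.50

Bill 1, $721: $454 finishes the deductible; $267 goes to coinsurance; traveler's 50% is $133.50. Traveler pays $587.50; OOP now $587.50.
Bill 2, $1,211: deductible already satisfied, so traveler's share is 50% × $1,211 = $605.50. Traveler owes $605.50 (running OOP $1,193).
Bill 3, $153: 50% coinsurance on $153 = $76.50. Traveler owes $76.50 (running OOP $1,269.50).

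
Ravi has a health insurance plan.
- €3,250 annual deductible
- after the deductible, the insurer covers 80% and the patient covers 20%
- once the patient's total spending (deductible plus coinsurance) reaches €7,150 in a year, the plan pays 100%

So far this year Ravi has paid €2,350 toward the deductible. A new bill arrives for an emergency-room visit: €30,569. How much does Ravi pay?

€4,800

Remaining deductible: €3,250 − €2,350 = €900.
That leaves €30,569 − €900 = €29,669 for coinsurance.
Coinsurance: €29,669 × 20% = €5,933.80.
So the patient owes €900 + €5,933.80 = €6,833.80 before any cap.
That would bring total out-of-pocket to €9,183.80, past the €7,150 cap. The patient is capped at €7,150 − €2,350 = €4,800 on this claim.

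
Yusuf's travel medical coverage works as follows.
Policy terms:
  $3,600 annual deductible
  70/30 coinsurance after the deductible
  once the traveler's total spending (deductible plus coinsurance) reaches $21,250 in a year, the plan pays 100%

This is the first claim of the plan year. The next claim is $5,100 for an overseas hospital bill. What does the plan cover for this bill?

$1,050

The full $3,600 deductible is still open; $3,600 of this bill applies to it.
The remaining $1,500 (= $5,100 − $3,600) moves to coinsurance.
30% of $1,500 = $450 falls to the traveler.
That puts the traveler's cost at $3,600 + $450 = $4,050 before any cap.
Year-to-date out-of-pocket becomes $0 + $4,050 = $4,050, still under the $21,250 maximum, so no cap applies.
Insurer pays the balance: $5,100 − $4,050 = $1,050.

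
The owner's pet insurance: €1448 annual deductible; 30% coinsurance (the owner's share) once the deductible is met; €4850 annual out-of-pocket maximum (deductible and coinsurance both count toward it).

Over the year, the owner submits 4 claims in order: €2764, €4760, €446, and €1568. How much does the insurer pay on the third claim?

Claim 1 — €2764: €1448 finishes the deductible; €1316 goes to coinsurance; coinsurance €1316 × 30% = €394.80. Owner pays €1842.80; OOP now €1842.80. Plan pays €2764 − €1842.80 = €921.20.
Claim 2 — €4760: deductible already satisfied, so owner's share is 30% × €4760 = €1428. Owner owes €1428 (running OOP €3270.80). Insurer: €4760 − €1428 = €3332.
Claim 3 — €446: deductible already satisfied, so owner's share is 30% × €446 = €133.80. Owner owes €133.80 (running OOP €3404.60). Insurer: €446 − €133.80 = €312.20.

€312.20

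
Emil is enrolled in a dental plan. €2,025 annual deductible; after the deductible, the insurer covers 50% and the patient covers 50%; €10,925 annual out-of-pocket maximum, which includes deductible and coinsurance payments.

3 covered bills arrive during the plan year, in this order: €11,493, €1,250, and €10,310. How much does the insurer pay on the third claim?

€6,769

Claim 1 — €11,493: €2,025 finishes the deductible; €9,468 goes to coinsurance; coinsurance €9,468 × 50% = €4,734. Cost to patient: €6,759. OOP to date €6,759. Insurer: €11,493 − €6,759 = €4,734.
Claim 2 — €1,250: deductible already satisfied, so patient's share is 50% × €1,250 = €625. Patient pays €625; OOP now €7,384. Plan pays €1,250 − €625 = €625.
Claim 3 — €10,310: 50% coinsurance on €10,310 = €5,155. Adding that to €7,384 gives €12,539, past the €10,925 cap; patient pays only €10,925 − €7,384 = €3,541. Plan pays €10,310 − €3,541 = €6,769.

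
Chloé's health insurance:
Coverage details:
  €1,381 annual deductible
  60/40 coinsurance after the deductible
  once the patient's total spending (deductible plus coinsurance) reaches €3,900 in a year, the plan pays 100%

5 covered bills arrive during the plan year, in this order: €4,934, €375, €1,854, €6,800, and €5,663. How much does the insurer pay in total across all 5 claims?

€15,726

Claim 1 — €4,934: deductible takes €1,381, €3,553 remains; coinsurance €3,553 × 40% = €1,421.20. Patient owes €2,802.20 (running OOP €2,802.20). Plan pays €4,934 − €2,802.20 = €2,131.80.
Claim 2 — €375: deductible already satisfied, so patient's share is 40% × €375 = €150. Cost to patient: €150. OOP to date €2,952.20. Plan pays €375 − €150 = €225.
Claim 3 — €1,854: deductible already satisfied, so patient's share is 40% × €1,854 = €741.60. Patient owes €741.60 (running OOP €3,693.80). Insurer: €1,854 − €741.60 = €1,112.40.
Claim 4 — €6,800: deductible already satisfied, so patient's share is 40% × €6,800 = €2,720. That would push OOP to €6,413.80, over the €3,900 cap, so patient pays €3,900 − €3,693.80 = €206.20. Plan pays €6,800 − €206.20 = €6,593.80.
Claim 5 — €5,663: deductible met; 40% of €5,663 = €2,265.20. Adding that to €3,900 gives €6,165.20, past the €3,900 cap; patient pays only €3,900 − €3,900 = €0. Insurer: €5,663 − €0 = €5,663.
Insurer total: €2,131.80 + €225 + €1,112.40 + €6,593.80 + €5,663 = €15,726.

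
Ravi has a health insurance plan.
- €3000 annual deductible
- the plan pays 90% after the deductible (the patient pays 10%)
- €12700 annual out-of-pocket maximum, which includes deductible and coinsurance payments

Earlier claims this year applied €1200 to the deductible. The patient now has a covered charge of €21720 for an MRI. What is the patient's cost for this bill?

€3792

Deductible still to meet: €3000 − €1200 = €1800.
That leaves €21720 − €1800 = €19920 for coinsurance.
Coinsurance: €19920 × 10% = €1992.
So the patient owes €1800 + €1992 = €3792 before any cap.
Cumulative spending €1200 + €3792 = €4992 stays under the €12700 maximum.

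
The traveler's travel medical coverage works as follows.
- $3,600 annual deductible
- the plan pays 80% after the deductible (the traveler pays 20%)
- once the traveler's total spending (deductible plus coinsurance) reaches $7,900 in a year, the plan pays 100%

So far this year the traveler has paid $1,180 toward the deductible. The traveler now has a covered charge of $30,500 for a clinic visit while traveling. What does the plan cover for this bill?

Remaining deductible: $3,600 − $1,180 = $2,420.
After the $2,420 deductible portion, $30,500 − $2,420 = $28,080 is subject to coinsurance.
Coinsurance: $28,080 × 20% = $5,616.
Traveler responsibility before any cap: $2,420 + $5,616 = $8,036.
Year-to-date out-of-pocket would reach $1,180 + $8,036 = $9,216, above the $7,900 maximum, so the traveler pays only $7,900 − $1,180 = $6,720.
Insurer pays the balance: $30,500 − $6,720 = $23,780.

$23,780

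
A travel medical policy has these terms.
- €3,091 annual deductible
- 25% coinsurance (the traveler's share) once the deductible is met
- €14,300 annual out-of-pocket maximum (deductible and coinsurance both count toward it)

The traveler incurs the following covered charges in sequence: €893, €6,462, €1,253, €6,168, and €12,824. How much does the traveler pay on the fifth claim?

€3,206

#1 (€893): fully absorbed by the deductible. Cost to traveler: €893. OOP to date €893.
#2 (€6,462): deductible takes €2,198, €4,264 remains; coinsurance €4,264 × 25% = €1,066. Traveler owes €3,264 (running OOP €4,157).
#3 (€1,253): deductible met; 25% of €1,253 = €313.25. Cost to traveler: €313.25. OOP to date €4,470.25.
#4 (€6,168): deductible met; 25% of €6,168 = €1,542. Cost to traveler: €1,542. OOP to date €6,012.25.
#5 (€12,824): 25% coinsurance on €12,824 = €3,206. Traveler owes €3,206 (running OOP €9,218.25).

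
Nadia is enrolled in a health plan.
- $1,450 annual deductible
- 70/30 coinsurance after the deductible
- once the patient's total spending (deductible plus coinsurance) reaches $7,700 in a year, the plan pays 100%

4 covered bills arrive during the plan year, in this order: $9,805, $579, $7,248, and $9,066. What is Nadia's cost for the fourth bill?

#1 ($9,805): $1,450 to deductible, leaving $8,355; coinsurance $8,355 × 30% = $2,506.50. Patient owes $3,956.50 (running OOP $3,956.50).
#2 ($579): deductible met; 30% of $579 = $173.70. Patient pays $173.70; OOP now $4,130.20.
#3 ($7,248): 30% coinsurance on $7,248 = $2,174.40. Cost to patient: $2,174.40. OOP to date $6,304.60.
#4 ($9,066): deductible met; 30% of $9,066 = $2,719.80. Adding that to $6,304.60 gives $9,024.40, past the $7,700 cap; patient pays only $7,700 − $6,304.60 = $1,395.40.

$1,395.40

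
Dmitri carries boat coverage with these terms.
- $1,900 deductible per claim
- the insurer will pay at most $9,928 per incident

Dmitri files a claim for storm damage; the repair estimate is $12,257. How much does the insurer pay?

$9,928

Subtract the deductible: $12,257 − $1,900 = $10,357.
$10,357 exceeds the $9,928 limit, so the insurer pays the limit: $9,928.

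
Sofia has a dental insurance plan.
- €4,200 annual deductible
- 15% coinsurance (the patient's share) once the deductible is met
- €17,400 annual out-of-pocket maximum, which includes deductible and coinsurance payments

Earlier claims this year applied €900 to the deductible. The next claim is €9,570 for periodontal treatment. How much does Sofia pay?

Deductible still to meet: €4,200 − €900 = €3,300.
After the €3,300 deductible portion, €9,570 − €3,300 = €6,270 is subject to coinsurance.
Coinsurance: €6,270 × 15% = €940.50.
So the patient owes €3,300 + €940.50 = €4,240.50 before any cap.
Total out-of-pocket so far would be €900 + €4,240.50 = €5,140.50, below the €17,400 cap — no reduction.

€4,240.50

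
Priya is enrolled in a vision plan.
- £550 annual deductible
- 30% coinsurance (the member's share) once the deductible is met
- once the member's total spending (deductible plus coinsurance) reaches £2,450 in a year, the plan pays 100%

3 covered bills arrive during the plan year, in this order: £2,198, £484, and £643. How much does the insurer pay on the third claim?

Claim 1 (£2,198): £550 to deductible, leaving £1,648; coinsurance £1,648 × 30% = £494.40. Member owes £1,044.40 (running OOP £1,044.40). Insurer: £2,198 − £1,044.40 = £1,153.60.
Claim 2 (£484): deductible already satisfied, so member's share is 30% × £484 = £145.20. Cost to member: £145.20. OOP to date £1,189.60. Plan pays £484 − £145.20 = £338.80.
Claim 3 (£643): deductible met; 30% of £643 = £192.90. Member pays £192.90; OOP now £1,382.50. Plan pays £643 − £192.90 = £450.10.

£450.10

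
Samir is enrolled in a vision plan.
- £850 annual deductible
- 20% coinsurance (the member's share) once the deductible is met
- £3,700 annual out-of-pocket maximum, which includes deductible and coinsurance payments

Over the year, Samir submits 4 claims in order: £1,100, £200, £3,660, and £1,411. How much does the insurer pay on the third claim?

£2,928

Claim 1 (£1,100): deductible takes £850, £250 remains; 20% of £250 = £50. Cost to member: £900. OOP to date £900. Plan pays £1,100 − £900 = £200.
Claim 2 (£200): deductible already satisfied, so member's share is 20% × £200 = £40. Member pays £40; OOP now £940. Insurer: £200 − £40 = £160.
Claim 3 (£3,660): deductible already satisfied, so member's share is 20% × £3,660 = £732. Member owes £732 (running OOP £1,672). Insurer: £3,660 − £732 = £2,928.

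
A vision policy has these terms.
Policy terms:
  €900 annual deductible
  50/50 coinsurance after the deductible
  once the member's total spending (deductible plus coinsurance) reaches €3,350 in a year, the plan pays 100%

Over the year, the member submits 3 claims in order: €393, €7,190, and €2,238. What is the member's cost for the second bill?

Claim 1 — €393: all of it applies to the deductible. Member owes €393 (running OOP €393).
Claim 2 — €7,190: deductible takes €507, €6,683 remains; member's 50% is €3,341.50. Together that's €507 + €3,341.50 = €3,848.50. Adding that to €393 gives €4,241.50, past the €3,350 cap; member pays only €3,350 − €393 = €2,957.

€2,957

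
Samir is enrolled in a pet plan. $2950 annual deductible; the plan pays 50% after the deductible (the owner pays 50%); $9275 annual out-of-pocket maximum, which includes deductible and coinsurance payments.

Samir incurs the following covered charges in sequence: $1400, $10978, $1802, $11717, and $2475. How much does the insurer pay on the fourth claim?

Claim 1 ($1400): entire amount goes to the deductible. Cost to owner: $1400. OOP to date $1400. Insurer: $1400 − $1400 = $0.
Claim 2 ($10978): $1550 to deductible, leaving $9428; coinsurance $9428 × 50% = $4714. Cost to owner: $6264. OOP to date $7664. Insurer: $10978 − $6264 = $4714.
Claim 3 ($1802): 50% coinsurance on $1802 = $901. Owner pays $901; OOP now $8565. Plan pays $1802 − $901 = $901.
Claim 4 ($11717): deductible already satisfied, so owner's share is 50% × $11717 = $5858.50. Adding that to $8565 gives $14423.50, past the $9275 cap; owner pays only $9275 − $8565 = $710. Plan pays $11717 − $710 = $11007.

$11007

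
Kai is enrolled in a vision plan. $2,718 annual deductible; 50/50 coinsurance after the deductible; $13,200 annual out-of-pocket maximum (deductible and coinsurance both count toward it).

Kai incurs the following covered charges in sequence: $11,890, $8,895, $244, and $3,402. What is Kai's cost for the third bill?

$122

Claim 1 ($11,890): $2,718 to deductible, leaving $9,172; member's 50% is $4,586. Cost to member: $7,304. OOP to date $7,304.
Claim 2 ($8,895): deductible already satisfied, so member's share is 50% × $8,895 = $4,447.50. Member pays $4,447.50; OOP now $11,751.50.
Claim 3 ($244): 50% coinsurance on $244 = $122. Member pays $122; OOP now $11,873.50.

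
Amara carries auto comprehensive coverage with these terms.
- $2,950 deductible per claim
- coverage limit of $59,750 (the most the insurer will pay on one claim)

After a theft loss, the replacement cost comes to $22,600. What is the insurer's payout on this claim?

$19,650

Subtract the deductible: $22,600 − $2,950 = $19,650.
$19,650 is within the $59,750 limit, so the insurer pays $19,650.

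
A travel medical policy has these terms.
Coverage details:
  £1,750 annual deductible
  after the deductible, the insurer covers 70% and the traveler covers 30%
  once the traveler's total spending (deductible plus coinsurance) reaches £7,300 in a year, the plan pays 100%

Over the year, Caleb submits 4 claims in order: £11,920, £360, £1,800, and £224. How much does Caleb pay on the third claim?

Claim 1 — £11,920: £1,750 to deductible, leaving £10,170; traveler's 30% is £3,051. Cost to traveler: £4,801. OOP to date £4,801.
Claim 2 — £360: 30% coinsurance on £360 = £108. Traveler owes £108 (running OOP £4,909).
Claim 3 — £1,800: 30% coinsurance on £1,800 = £540. Traveler owes £540 (running OOP £5,449).

£540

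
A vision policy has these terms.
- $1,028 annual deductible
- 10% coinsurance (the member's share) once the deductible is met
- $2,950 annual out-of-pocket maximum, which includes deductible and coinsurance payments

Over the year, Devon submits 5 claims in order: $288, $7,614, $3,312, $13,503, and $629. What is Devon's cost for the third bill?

$331.20

Bill 1, $288: all of it applies to the deductible. Member owes $288 (running OOP $288).
Bill 2, $7,614: $740 finishes the deductible; $6,874 goes to coinsurance; coinsurance $6,874 × 10% = $687.40. Member pays $1,427.40; OOP now $1,715.40.
Bill 3, $3,312: deductible met; 10% of $3,312 = $331.20. Member pays $331.20; OOP now $2,046.60.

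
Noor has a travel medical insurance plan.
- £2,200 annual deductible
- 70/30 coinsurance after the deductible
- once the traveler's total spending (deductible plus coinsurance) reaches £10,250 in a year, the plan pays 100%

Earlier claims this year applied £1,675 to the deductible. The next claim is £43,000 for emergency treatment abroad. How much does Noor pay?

Remaining deductible: £2,200 − £1,675 = £525.
The remaining £42,475 (= £43,000 − £525) moves to coinsurance.
Coinsurance: £42,475 × 30% = £12,742.50.
Traveler responsibility before any cap: £525 + £12,742.50 = £13,267.50.
Year-to-date out-of-pocket would reach £1,675 + £13,267.50 = £14,942.50, above the £10,250 maximum, so the traveler pays only £10,250 − £1,675 = £8,575.

£8,575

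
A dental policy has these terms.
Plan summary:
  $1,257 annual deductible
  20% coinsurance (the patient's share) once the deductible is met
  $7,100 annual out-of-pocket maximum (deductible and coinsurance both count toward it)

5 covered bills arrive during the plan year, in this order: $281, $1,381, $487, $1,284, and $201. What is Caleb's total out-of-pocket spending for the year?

Claim 1 ($281): entire amount goes to the deductible. Patient pays $281; OOP now $281.
Claim 2 ($1,381): $976 to deductible, leaving $405; coinsurance $405 × 20% = $81. Patient pays $1,057; OOP now $1,338.
Claim 3 ($487): 20% coinsurance on $487 = $97.40. Cost to patient: $97.40. OOP to date $1,435.40.
Claim 4 ($1,284): deductible met; 20% of $1,284 = $256.80. Patient pays $256.80; OOP now $1,692.20.
Claim 5 ($201): deductible met; 20% of $201 = $40.20. Patient owes $40.20 (running OOP $1,732.40).
Total paid by the patient: $281 + $1,057 + $97.40 + $256.80 + $40.20 = $1,732.40.

$1,732.40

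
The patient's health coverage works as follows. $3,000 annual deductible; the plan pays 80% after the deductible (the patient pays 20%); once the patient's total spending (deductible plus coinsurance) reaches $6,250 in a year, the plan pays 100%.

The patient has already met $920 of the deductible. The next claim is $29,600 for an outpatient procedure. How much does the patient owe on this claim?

Remaining deductible: $3,000 − $920 = $2,080.
That leaves $29,600 − $2,080 = $27,520 for coinsurance.
Patient's 20% share of $27,520 is $5,504.
That puts the patient's cost at $2,080 + $5,504 = $7,584 before any cap.
That would bring total out-of-pocket to $8,504, past the $6,250 cap. The patient is capped at $6,250 − $920 = $5,330 on this claim.

$5,330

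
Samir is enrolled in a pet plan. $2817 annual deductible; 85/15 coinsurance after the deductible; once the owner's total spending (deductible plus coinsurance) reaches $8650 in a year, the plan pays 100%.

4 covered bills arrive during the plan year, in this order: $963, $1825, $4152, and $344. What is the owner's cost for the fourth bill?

$51.60

#1 ($963): entire amount goes to the deductible. Cost to owner: $963. OOP to date $963.
#2 ($1825): fully absorbed by the deductible. Owner pays $1825; OOP now $2788.
#3 ($4152): deductible takes $29, $4123 remains; coinsurance $4123 × 15% = $618.45. Owner pays $647.45; OOP now $3435.45.
#4 ($344): deductible met; 15% of $344 = $51.60. Owner owes $51.60 (running OOP $3487.05).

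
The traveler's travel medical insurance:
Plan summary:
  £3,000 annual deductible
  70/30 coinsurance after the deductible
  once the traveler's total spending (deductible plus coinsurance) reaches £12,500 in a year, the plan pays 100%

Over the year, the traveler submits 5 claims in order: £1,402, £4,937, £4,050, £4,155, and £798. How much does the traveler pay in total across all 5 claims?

Bill 1, £1,402: entire amount goes to the deductible. Traveler owes £1,402 (running OOP £1,402).
Bill 2, £4,937: deductible takes £1,598, £3,339 remains; coinsurance £3,339 × 30% = £1,001.70. Traveler owes £2,599.70 (running OOP £4,001.70).
Bill 3, £4,050: deductible already satisfied, so traveler's share is 30% × £4,050 = £1,215. Cost to traveler: £1,215. OOP to date £5,216.70.
Bill 4, £4,155: deductible already satisfied, so traveler's share is 30% × £4,155 = £1,246.50. Cost to traveler: £1,246.50. OOP to date £6,463.20.
Bill 5, £798: 30% coinsurance on £798 = £239.40. Cost to traveler: £239.40. OOP to date £6,702.60.
Summing the traveler's payments: £1,402 + £2,599.70 + £1,215 + £1,246.50 + £239.40 = £6,702.60.

£6,702.60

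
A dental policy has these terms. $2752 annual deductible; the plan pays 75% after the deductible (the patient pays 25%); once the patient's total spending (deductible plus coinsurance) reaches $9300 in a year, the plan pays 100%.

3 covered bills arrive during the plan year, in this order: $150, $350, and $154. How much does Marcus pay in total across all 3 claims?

$654

#1 ($150): all of it applies to the deductible. Patient pays $150; OOP now $150.
#2 ($350): entire amount goes to the deductible. Patient pays $350; OOP now $500.
#3 ($154): all of it applies to the deductible. Cost to patient: $154. OOP to date $654.
Total paid by the patient: $150 + $350 + $154 = $654.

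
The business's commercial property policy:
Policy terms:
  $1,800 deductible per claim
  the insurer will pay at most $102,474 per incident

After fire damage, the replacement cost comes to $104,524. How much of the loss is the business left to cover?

$2,050

After the deductible, $104,524 − $1,800 = $102,724 remains.
The $102,474 per-incident cap binds; insurer pays $102,474.
Out of pocket: $104,524 − $102,474 = $2,050.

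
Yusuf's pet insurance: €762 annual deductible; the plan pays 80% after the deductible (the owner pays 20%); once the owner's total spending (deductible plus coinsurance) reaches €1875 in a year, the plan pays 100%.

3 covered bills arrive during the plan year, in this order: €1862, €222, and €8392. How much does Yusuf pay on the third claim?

Claim 1 (€1862): €762 finishes the deductible; €1100 goes to coinsurance; 20% of €1100 = €220. Owner owes €982 (running OOP €982).
Claim 2 (€222): 20% coinsurance on €222 = €44.40. Cost to owner: €44.40. OOP to date €1026.40.
Claim 3 (€8392): 20% coinsurance on €8392 = €1678.40. OOP would hit €2704.80 > €1875, so the cap limits the owner to €1875 − €1026.40 = €848.60.

€848.60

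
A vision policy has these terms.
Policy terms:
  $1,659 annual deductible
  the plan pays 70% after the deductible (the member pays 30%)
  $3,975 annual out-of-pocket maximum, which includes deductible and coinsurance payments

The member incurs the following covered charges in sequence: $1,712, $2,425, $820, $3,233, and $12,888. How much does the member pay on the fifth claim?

$356.70

#1 ($1,712): deductible takes $1,659, $53 remains; 30% of $53 = $15.90. Member pays $1,674.90; OOP now $1,674.90.
#2 ($2,425): 30% coinsurance on $2,425 = $727.50. Member owes $727.50 (running OOP $2,402.40).
#3 ($820): deductible met; 30% of $820 = $246. Member pays $246; OOP now $2,648.40.
#4 ($3,233): 30% coinsurance on $3,233 = $969.90. Member pays $969.90; OOP now $3,618.30.
#5 ($12,888): 30% coinsurance on $12,888 = $3,866.40. OOP would hit $7,484.70 > $3,975, so the cap limits the member to $3,975 − $3,618.30 = $356.70.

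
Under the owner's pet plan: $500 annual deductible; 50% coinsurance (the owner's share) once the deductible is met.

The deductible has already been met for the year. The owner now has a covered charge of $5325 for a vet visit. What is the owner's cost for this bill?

With the deductible met, the entire $5325 is subject to coinsurance.
Owner's 50% share of $5325 is $2662.50.

$2662.50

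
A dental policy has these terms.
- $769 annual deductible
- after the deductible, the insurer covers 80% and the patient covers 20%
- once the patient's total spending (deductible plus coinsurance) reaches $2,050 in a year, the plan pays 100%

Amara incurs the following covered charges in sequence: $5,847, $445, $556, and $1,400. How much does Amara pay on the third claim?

$111.20

#1 ($5,847): deductible takes $769, $5,078 remains; 20% of $5,078 = $1,015.60. Patient pays $1,784.60; OOP now $1,784.60.
#2 ($445): deductible met; 20% of $445 = $89. Cost to patient: $89. OOP to date $1,873.60.
#3 ($556): 20% coinsurance on $556 = $111.20. Patient pays $111.20; OOP now $1,984.80.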